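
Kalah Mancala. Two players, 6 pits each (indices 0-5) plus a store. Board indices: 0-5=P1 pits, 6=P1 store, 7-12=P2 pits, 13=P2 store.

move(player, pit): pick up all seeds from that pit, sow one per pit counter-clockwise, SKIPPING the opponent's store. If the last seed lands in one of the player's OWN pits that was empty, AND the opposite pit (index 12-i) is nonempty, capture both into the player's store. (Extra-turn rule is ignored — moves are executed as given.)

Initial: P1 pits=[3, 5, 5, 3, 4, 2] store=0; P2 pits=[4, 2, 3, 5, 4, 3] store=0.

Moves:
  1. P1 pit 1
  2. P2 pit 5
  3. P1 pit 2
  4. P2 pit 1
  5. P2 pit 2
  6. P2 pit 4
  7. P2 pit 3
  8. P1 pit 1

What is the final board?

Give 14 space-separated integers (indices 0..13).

Answer: 6 0 3 8 7 4 2 5 0 0 0 1 3 4

Derivation:
Move 1: P1 pit1 -> P1=[3,0,6,4,5,3](1) P2=[4,2,3,5,4,3](0)
Move 2: P2 pit5 -> P1=[4,1,6,4,5,3](1) P2=[4,2,3,5,4,0](1)
Move 3: P1 pit2 -> P1=[4,1,0,5,6,4](2) P2=[5,3,3,5,4,0](1)
Move 4: P2 pit1 -> P1=[4,1,0,5,6,4](2) P2=[5,0,4,6,5,0](1)
Move 5: P2 pit2 -> P1=[4,1,0,5,6,4](2) P2=[5,0,0,7,6,1](2)
Move 6: P2 pit4 -> P1=[5,2,1,6,6,4](2) P2=[5,0,0,7,0,2](3)
Move 7: P2 pit3 -> P1=[6,3,2,7,6,4](2) P2=[5,0,0,0,1,3](4)
Move 8: P1 pit1 -> P1=[6,0,3,8,7,4](2) P2=[5,0,0,0,1,3](4)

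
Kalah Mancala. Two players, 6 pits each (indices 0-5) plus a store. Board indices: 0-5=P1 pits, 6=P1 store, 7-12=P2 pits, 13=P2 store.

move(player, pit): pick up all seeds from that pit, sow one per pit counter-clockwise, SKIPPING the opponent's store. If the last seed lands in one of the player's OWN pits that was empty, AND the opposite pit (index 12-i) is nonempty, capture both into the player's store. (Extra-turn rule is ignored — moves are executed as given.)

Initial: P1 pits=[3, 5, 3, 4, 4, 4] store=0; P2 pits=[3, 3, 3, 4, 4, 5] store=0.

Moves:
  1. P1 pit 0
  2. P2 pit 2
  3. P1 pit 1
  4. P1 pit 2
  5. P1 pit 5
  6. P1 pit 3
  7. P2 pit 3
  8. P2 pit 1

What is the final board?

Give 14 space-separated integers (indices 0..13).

Answer: 1 1 1 1 7 1 4 7 0 3 1 8 8 2

Derivation:
Move 1: P1 pit0 -> P1=[0,6,4,5,4,4](0) P2=[3,3,3,4,4,5](0)
Move 2: P2 pit2 -> P1=[0,6,4,5,4,4](0) P2=[3,3,0,5,5,6](0)
Move 3: P1 pit1 -> P1=[0,0,5,6,5,5](1) P2=[4,3,0,5,5,6](0)
Move 4: P1 pit2 -> P1=[0,0,0,7,6,6](2) P2=[5,3,0,5,5,6](0)
Move 5: P1 pit5 -> P1=[0,0,0,7,6,0](3) P2=[6,4,1,6,6,6](0)
Move 6: P1 pit3 -> P1=[0,0,0,0,7,1](4) P2=[7,5,2,7,6,6](0)
Move 7: P2 pit3 -> P1=[1,1,1,1,7,1](4) P2=[7,5,2,0,7,7](1)
Move 8: P2 pit1 -> P1=[1,1,1,1,7,1](4) P2=[7,0,3,1,8,8](2)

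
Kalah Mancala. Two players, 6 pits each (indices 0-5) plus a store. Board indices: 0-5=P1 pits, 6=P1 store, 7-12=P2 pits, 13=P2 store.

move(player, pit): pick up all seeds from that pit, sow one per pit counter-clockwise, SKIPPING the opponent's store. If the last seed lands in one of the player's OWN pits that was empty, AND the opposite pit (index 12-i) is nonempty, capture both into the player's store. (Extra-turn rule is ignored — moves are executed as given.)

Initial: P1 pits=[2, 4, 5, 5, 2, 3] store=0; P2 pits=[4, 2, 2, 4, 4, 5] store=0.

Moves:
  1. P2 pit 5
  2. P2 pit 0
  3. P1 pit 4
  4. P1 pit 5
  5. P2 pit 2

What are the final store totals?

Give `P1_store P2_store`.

Answer: 2 2

Derivation:
Move 1: P2 pit5 -> P1=[3,5,6,6,2,3](0) P2=[4,2,2,4,4,0](1)
Move 2: P2 pit0 -> P1=[3,5,6,6,2,3](0) P2=[0,3,3,5,5,0](1)
Move 3: P1 pit4 -> P1=[3,5,6,6,0,4](1) P2=[0,3,3,5,5,0](1)
Move 4: P1 pit5 -> P1=[3,5,6,6,0,0](2) P2=[1,4,4,5,5,0](1)
Move 5: P2 pit2 -> P1=[3,5,6,6,0,0](2) P2=[1,4,0,6,6,1](2)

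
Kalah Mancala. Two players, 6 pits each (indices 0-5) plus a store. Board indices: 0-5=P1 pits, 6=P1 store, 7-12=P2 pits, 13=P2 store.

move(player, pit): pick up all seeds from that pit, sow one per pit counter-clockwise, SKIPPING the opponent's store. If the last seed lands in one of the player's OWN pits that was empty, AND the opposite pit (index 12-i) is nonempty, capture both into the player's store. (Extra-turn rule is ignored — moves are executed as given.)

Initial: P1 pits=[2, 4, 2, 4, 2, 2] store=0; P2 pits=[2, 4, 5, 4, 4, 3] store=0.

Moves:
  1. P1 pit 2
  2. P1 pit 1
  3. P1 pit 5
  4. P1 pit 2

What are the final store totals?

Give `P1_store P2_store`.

Move 1: P1 pit2 -> P1=[2,4,0,5,3,2](0) P2=[2,4,5,4,4,3](0)
Move 2: P1 pit1 -> P1=[2,0,1,6,4,3](0) P2=[2,4,5,4,4,3](0)
Move 3: P1 pit5 -> P1=[2,0,1,6,4,0](1) P2=[3,5,5,4,4,3](0)
Move 4: P1 pit2 -> P1=[2,0,0,7,4,0](1) P2=[3,5,5,4,4,3](0)

Answer: 1 0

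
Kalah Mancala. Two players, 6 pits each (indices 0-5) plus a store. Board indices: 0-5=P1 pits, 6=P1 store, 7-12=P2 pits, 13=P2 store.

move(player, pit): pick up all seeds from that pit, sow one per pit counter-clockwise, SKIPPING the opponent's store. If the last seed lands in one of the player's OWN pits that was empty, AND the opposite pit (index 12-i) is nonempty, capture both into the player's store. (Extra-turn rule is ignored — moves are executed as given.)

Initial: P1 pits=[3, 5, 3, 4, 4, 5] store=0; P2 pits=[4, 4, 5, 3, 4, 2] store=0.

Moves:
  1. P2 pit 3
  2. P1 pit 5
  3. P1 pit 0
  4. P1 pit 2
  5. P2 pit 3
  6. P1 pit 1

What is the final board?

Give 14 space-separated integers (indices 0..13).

Move 1: P2 pit3 -> P1=[3,5,3,4,4,5](0) P2=[4,4,5,0,5,3](1)
Move 2: P1 pit5 -> P1=[3,5,3,4,4,0](1) P2=[5,5,6,1,5,3](1)
Move 3: P1 pit0 -> P1=[0,6,4,5,4,0](1) P2=[5,5,6,1,5,3](1)
Move 4: P1 pit2 -> P1=[0,6,0,6,5,1](2) P2=[5,5,6,1,5,3](1)
Move 5: P2 pit3 -> P1=[0,6,0,6,5,1](2) P2=[5,5,6,0,6,3](1)
Move 6: P1 pit1 -> P1=[0,0,1,7,6,2](3) P2=[6,5,6,0,6,3](1)

Answer: 0 0 1 7 6 2 3 6 5 6 0 6 3 1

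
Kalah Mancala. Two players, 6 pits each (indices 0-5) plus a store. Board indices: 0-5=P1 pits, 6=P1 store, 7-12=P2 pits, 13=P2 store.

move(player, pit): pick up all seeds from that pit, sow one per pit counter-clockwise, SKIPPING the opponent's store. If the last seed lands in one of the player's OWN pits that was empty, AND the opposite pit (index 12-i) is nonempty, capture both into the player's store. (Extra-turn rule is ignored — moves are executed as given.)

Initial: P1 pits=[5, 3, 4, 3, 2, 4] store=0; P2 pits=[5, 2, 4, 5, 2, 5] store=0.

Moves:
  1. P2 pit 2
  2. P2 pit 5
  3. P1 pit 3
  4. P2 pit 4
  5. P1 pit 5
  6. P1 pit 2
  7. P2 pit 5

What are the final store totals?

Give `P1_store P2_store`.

Answer: 3 4

Derivation:
Move 1: P2 pit2 -> P1=[5,3,4,3,2,4](0) P2=[5,2,0,6,3,6](1)
Move 2: P2 pit5 -> P1=[6,4,5,4,3,4](0) P2=[5,2,0,6,3,0](2)
Move 3: P1 pit3 -> P1=[6,4,5,0,4,5](1) P2=[6,2,0,6,3,0](2)
Move 4: P2 pit4 -> P1=[7,4,5,0,4,5](1) P2=[6,2,0,6,0,1](3)
Move 5: P1 pit5 -> P1=[7,4,5,0,4,0](2) P2=[7,3,1,7,0,1](3)
Move 6: P1 pit2 -> P1=[7,4,0,1,5,1](3) P2=[8,3,1,7,0,1](3)
Move 7: P2 pit5 -> P1=[7,4,0,1,5,1](3) P2=[8,3,1,7,0,0](4)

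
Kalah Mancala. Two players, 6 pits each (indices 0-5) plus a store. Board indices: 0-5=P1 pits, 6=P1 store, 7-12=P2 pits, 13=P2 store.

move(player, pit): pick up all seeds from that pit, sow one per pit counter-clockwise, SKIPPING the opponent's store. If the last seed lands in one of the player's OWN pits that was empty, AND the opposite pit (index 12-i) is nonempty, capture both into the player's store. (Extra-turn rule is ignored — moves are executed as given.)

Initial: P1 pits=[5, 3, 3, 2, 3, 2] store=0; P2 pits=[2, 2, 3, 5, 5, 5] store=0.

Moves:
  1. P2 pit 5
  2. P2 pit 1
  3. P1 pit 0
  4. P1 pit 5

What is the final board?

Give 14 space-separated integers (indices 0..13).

Answer: 0 5 5 4 4 0 2 3 1 4 6 5 0 1

Derivation:
Move 1: P2 pit5 -> P1=[6,4,4,3,3,2](0) P2=[2,2,3,5,5,0](1)
Move 2: P2 pit1 -> P1=[6,4,4,3,3,2](0) P2=[2,0,4,6,5,0](1)
Move 3: P1 pit0 -> P1=[0,5,5,4,4,3](1) P2=[2,0,4,6,5,0](1)
Move 4: P1 pit5 -> P1=[0,5,5,4,4,0](2) P2=[3,1,4,6,5,0](1)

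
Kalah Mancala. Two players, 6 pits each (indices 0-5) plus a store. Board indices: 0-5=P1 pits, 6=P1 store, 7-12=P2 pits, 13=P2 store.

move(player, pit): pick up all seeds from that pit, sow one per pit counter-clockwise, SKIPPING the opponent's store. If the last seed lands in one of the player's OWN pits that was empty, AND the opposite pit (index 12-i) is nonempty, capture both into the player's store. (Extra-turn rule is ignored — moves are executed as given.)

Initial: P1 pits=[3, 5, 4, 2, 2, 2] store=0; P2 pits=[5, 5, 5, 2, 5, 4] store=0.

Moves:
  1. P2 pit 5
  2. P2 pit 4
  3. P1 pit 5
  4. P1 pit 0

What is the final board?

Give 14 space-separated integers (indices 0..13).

Answer: 0 8 7 3 3 0 8 0 5 5 2 0 1 2

Derivation:
Move 1: P2 pit5 -> P1=[4,6,5,2,2,2](0) P2=[5,5,5,2,5,0](1)
Move 2: P2 pit4 -> P1=[5,7,6,2,2,2](0) P2=[5,5,5,2,0,1](2)
Move 3: P1 pit5 -> P1=[5,7,6,2,2,0](1) P2=[6,5,5,2,0,1](2)
Move 4: P1 pit0 -> P1=[0,8,7,3,3,0](8) P2=[0,5,5,2,0,1](2)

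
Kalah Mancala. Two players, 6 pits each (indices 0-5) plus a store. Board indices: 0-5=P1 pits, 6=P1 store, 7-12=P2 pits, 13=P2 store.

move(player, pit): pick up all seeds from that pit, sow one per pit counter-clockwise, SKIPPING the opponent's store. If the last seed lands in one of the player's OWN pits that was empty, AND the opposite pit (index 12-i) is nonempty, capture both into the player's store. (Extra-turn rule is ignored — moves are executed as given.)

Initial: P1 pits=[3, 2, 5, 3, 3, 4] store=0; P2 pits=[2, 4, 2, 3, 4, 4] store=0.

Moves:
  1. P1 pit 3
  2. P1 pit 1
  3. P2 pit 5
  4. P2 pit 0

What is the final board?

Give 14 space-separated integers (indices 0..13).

Answer: 4 1 7 0 4 5 4 0 5 1 3 4 0 1

Derivation:
Move 1: P1 pit3 -> P1=[3,2,5,0,4,5](1) P2=[2,4,2,3,4,4](0)
Move 2: P1 pit1 -> P1=[3,0,6,0,4,5](4) P2=[2,4,0,3,4,4](0)
Move 3: P2 pit5 -> P1=[4,1,7,0,4,5](4) P2=[2,4,0,3,4,0](1)
Move 4: P2 pit0 -> P1=[4,1,7,0,4,5](4) P2=[0,5,1,3,4,0](1)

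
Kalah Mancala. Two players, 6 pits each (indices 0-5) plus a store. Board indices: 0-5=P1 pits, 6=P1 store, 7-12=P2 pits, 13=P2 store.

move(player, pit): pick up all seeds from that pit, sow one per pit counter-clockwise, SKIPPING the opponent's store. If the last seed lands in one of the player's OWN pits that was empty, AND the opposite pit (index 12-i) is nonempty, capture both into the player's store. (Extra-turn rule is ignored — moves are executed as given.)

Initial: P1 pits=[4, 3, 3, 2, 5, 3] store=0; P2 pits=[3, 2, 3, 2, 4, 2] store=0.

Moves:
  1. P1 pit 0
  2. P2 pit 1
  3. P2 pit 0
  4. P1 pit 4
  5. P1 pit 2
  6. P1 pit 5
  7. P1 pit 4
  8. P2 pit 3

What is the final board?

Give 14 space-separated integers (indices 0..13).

Answer: 1 5 1 4 0 0 6 0 3 7 0 5 3 1

Derivation:
Move 1: P1 pit0 -> P1=[0,4,4,3,6,3](0) P2=[3,2,3,2,4,2](0)
Move 2: P2 pit1 -> P1=[0,4,4,3,6,3](0) P2=[3,0,4,3,4,2](0)
Move 3: P2 pit0 -> P1=[0,4,4,3,6,3](0) P2=[0,1,5,4,4,2](0)
Move 4: P1 pit4 -> P1=[0,4,4,3,0,4](1) P2=[1,2,6,5,4,2](0)
Move 5: P1 pit2 -> P1=[0,4,0,4,1,5](2) P2=[1,2,6,5,4,2](0)
Move 6: P1 pit5 -> P1=[0,4,0,4,1,0](3) P2=[2,3,7,6,4,2](0)
Move 7: P1 pit4 -> P1=[0,4,0,4,0,0](6) P2=[0,3,7,6,4,2](0)
Move 8: P2 pit3 -> P1=[1,5,1,4,0,0](6) P2=[0,3,7,0,5,3](1)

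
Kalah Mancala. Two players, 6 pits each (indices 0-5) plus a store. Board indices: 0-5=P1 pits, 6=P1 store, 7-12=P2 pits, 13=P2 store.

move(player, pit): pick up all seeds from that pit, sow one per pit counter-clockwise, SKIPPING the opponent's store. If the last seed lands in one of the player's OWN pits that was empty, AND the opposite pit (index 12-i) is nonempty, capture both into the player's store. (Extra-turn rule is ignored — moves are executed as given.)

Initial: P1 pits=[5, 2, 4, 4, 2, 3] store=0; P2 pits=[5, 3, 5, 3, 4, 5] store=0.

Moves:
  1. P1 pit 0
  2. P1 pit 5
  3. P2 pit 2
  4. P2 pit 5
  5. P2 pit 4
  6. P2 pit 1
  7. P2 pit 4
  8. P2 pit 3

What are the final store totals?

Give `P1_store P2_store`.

Answer: 1 4

Derivation:
Move 1: P1 pit0 -> P1=[0,3,5,5,3,4](0) P2=[5,3,5,3,4,5](0)
Move 2: P1 pit5 -> P1=[0,3,5,5,3,0](1) P2=[6,4,6,3,4,5](0)
Move 3: P2 pit2 -> P1=[1,4,5,5,3,0](1) P2=[6,4,0,4,5,6](1)
Move 4: P2 pit5 -> P1=[2,5,6,6,4,0](1) P2=[6,4,0,4,5,0](2)
Move 5: P2 pit4 -> P1=[3,6,7,6,4,0](1) P2=[6,4,0,4,0,1](3)
Move 6: P2 pit1 -> P1=[3,6,7,6,4,0](1) P2=[6,0,1,5,1,2](3)
Move 7: P2 pit4 -> P1=[3,6,7,6,4,0](1) P2=[6,0,1,5,0,3](3)
Move 8: P2 pit3 -> P1=[4,7,7,6,4,0](1) P2=[6,0,1,0,1,4](4)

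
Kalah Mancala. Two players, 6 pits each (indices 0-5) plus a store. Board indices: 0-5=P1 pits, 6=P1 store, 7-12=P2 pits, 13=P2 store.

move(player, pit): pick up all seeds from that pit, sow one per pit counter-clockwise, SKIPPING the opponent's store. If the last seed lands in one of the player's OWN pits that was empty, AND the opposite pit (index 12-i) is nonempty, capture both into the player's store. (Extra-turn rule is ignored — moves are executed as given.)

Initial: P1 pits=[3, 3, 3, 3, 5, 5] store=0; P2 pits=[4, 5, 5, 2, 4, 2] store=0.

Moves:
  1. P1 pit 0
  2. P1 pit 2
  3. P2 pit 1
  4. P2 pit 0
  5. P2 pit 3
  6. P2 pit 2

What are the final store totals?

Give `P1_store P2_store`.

Move 1: P1 pit0 -> P1=[0,4,4,4,5,5](0) P2=[4,5,5,2,4,2](0)
Move 2: P1 pit2 -> P1=[0,4,0,5,6,6](1) P2=[4,5,5,2,4,2](0)
Move 3: P2 pit1 -> P1=[0,4,0,5,6,6](1) P2=[4,0,6,3,5,3](1)
Move 4: P2 pit0 -> P1=[0,4,0,5,6,6](1) P2=[0,1,7,4,6,3](1)
Move 5: P2 pit3 -> P1=[1,4,0,5,6,6](1) P2=[0,1,7,0,7,4](2)
Move 6: P2 pit2 -> P1=[2,5,1,5,6,6](1) P2=[0,1,0,1,8,5](3)

Answer: 1 3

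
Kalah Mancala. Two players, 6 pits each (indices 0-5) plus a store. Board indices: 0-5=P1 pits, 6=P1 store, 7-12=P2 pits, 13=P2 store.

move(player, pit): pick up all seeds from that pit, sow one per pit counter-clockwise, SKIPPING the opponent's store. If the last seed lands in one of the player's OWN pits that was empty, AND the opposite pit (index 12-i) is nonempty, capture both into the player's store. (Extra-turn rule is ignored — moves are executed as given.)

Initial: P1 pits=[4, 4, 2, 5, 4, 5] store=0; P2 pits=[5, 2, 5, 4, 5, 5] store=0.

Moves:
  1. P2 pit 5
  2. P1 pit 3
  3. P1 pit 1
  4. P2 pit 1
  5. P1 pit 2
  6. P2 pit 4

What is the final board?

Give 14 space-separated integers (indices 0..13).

Answer: 6 1 1 3 7 8 3 6 0 7 5 0 1 2

Derivation:
Move 1: P2 pit5 -> P1=[5,5,3,6,4,5](0) P2=[5,2,5,4,5,0](1)
Move 2: P1 pit3 -> P1=[5,5,3,0,5,6](1) P2=[6,3,6,4,5,0](1)
Move 3: P1 pit1 -> P1=[5,0,4,1,6,7](2) P2=[6,3,6,4,5,0](1)
Move 4: P2 pit1 -> P1=[5,0,4,1,6,7](2) P2=[6,0,7,5,6,0](1)
Move 5: P1 pit2 -> P1=[5,0,0,2,7,8](3) P2=[6,0,7,5,6,0](1)
Move 6: P2 pit4 -> P1=[6,1,1,3,7,8](3) P2=[6,0,7,5,0,1](2)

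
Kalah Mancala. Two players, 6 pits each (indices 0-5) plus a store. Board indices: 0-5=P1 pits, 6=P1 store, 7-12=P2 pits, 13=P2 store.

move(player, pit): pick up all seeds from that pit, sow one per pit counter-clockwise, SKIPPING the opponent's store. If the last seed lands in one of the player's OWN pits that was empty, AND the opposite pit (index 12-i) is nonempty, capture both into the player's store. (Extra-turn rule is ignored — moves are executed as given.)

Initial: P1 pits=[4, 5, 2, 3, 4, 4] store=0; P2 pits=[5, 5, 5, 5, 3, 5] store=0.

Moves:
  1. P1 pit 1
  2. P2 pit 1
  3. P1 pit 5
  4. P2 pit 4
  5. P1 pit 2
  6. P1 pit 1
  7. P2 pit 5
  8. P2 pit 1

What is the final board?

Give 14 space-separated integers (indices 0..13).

Answer: 6 1 1 6 7 1 17 0 0 8 0 0 0 3

Derivation:
Move 1: P1 pit1 -> P1=[4,0,3,4,5,5](1) P2=[5,5,5,5,3,5](0)
Move 2: P2 pit1 -> P1=[4,0,3,4,5,5](1) P2=[5,0,6,6,4,6](1)
Move 3: P1 pit5 -> P1=[4,0,3,4,5,0](2) P2=[6,1,7,7,4,6](1)
Move 4: P2 pit4 -> P1=[5,1,3,4,5,0](2) P2=[6,1,7,7,0,7](2)
Move 5: P1 pit2 -> P1=[5,1,0,5,6,0](9) P2=[0,1,7,7,0,7](2)
Move 6: P1 pit1 -> P1=[5,0,0,5,6,0](17) P2=[0,1,7,0,0,7](2)
Move 7: P2 pit5 -> P1=[6,1,1,6,7,1](17) P2=[0,1,7,0,0,0](3)
Move 8: P2 pit1 -> P1=[6,1,1,6,7,1](17) P2=[0,0,8,0,0,0](3)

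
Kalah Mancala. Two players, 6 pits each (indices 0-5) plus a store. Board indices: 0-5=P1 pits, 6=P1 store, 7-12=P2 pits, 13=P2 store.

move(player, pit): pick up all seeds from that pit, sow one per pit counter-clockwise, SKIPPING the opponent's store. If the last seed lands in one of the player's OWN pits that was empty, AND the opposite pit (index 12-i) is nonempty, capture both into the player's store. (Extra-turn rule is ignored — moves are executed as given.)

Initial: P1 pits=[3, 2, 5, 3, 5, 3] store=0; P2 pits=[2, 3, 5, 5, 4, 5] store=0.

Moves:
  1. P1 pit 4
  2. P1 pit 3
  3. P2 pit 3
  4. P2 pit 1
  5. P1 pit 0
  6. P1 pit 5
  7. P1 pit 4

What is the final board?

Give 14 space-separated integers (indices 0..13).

Move 1: P1 pit4 -> P1=[3,2,5,3,0,4](1) P2=[3,4,6,5,4,5](0)
Move 2: P1 pit3 -> P1=[3,2,5,0,1,5](2) P2=[3,4,6,5,4,5](0)
Move 3: P2 pit3 -> P1=[4,3,5,0,1,5](2) P2=[3,4,6,0,5,6](1)
Move 4: P2 pit1 -> P1=[4,3,5,0,1,5](2) P2=[3,0,7,1,6,7](1)
Move 5: P1 pit0 -> P1=[0,4,6,1,2,5](2) P2=[3,0,7,1,6,7](1)
Move 6: P1 pit5 -> P1=[0,4,6,1,2,0](3) P2=[4,1,8,2,6,7](1)
Move 7: P1 pit4 -> P1=[0,4,6,1,0,1](4) P2=[4,1,8,2,6,7](1)

Answer: 0 4 6 1 0 1 4 4 1 8 2 6 7 1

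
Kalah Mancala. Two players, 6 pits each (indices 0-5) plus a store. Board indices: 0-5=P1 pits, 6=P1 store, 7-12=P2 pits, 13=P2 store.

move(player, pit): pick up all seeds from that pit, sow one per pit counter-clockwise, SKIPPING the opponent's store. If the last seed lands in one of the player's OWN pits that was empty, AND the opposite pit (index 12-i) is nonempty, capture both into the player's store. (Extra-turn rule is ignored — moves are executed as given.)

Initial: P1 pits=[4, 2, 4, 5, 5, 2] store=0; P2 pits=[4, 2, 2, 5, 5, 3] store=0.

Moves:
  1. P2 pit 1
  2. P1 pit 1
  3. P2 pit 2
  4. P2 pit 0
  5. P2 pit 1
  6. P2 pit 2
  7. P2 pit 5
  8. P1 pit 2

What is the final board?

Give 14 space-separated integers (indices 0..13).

Move 1: P2 pit1 -> P1=[4,2,4,5,5,2](0) P2=[4,0,3,6,5,3](0)
Move 2: P1 pit1 -> P1=[4,0,5,6,5,2](0) P2=[4,0,3,6,5,3](0)
Move 3: P2 pit2 -> P1=[4,0,5,6,5,2](0) P2=[4,0,0,7,6,4](0)
Move 4: P2 pit0 -> P1=[4,0,5,6,5,2](0) P2=[0,1,1,8,7,4](0)
Move 5: P2 pit1 -> P1=[4,0,5,6,5,2](0) P2=[0,0,2,8,7,4](0)
Move 6: P2 pit2 -> P1=[4,0,5,6,5,2](0) P2=[0,0,0,9,8,4](0)
Move 7: P2 pit5 -> P1=[5,1,6,6,5,2](0) P2=[0,0,0,9,8,0](1)
Move 8: P1 pit2 -> P1=[5,1,0,7,6,3](1) P2=[1,1,0,9,8,0](1)

Answer: 5 1 0 7 6 3 1 1 1 0 9 8 0 1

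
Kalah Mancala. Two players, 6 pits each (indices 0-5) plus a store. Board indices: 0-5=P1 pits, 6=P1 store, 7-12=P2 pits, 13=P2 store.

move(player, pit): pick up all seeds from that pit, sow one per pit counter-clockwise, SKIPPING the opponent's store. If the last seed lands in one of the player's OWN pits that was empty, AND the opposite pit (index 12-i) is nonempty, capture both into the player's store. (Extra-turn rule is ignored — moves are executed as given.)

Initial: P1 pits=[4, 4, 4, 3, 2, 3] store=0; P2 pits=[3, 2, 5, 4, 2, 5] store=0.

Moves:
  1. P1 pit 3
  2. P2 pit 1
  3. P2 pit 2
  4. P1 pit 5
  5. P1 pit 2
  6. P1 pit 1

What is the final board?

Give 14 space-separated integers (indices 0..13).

Move 1: P1 pit3 -> P1=[4,4,4,0,3,4](1) P2=[3,2,5,4,2,5](0)
Move 2: P2 pit1 -> P1=[4,4,4,0,3,4](1) P2=[3,0,6,5,2,5](0)
Move 3: P2 pit2 -> P1=[5,5,4,0,3,4](1) P2=[3,0,0,6,3,6](1)
Move 4: P1 pit5 -> P1=[5,5,4,0,3,0](2) P2=[4,1,1,6,3,6](1)
Move 5: P1 pit2 -> P1=[5,5,0,1,4,1](3) P2=[4,1,1,6,3,6](1)
Move 6: P1 pit1 -> P1=[5,0,1,2,5,2](4) P2=[4,1,1,6,3,6](1)

Answer: 5 0 1 2 5 2 4 4 1 1 6 3 6 1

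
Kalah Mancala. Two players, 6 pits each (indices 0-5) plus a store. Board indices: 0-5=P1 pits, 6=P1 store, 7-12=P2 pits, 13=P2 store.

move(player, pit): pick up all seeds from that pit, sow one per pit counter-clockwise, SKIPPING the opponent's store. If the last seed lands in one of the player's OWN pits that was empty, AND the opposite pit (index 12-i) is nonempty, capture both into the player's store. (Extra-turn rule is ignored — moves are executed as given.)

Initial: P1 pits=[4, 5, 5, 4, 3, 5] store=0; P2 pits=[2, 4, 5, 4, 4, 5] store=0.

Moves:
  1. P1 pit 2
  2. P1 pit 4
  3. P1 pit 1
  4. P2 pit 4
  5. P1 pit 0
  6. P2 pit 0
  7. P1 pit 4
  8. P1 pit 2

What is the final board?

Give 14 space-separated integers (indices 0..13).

Answer: 0 0 0 8 0 10 11 0 0 6 5 0 6 4

Derivation:
Move 1: P1 pit2 -> P1=[4,5,0,5,4,6](1) P2=[3,4,5,4,4,5](0)
Move 2: P1 pit4 -> P1=[4,5,0,5,0,7](2) P2=[4,5,5,4,4,5](0)
Move 3: P1 pit1 -> P1=[4,0,1,6,1,8](3) P2=[4,5,5,4,4,5](0)
Move 4: P2 pit4 -> P1=[5,1,1,6,1,8](3) P2=[4,5,5,4,0,6](1)
Move 5: P1 pit0 -> P1=[0,2,2,7,2,9](3) P2=[4,5,5,4,0,6](1)
Move 6: P2 pit0 -> P1=[0,0,2,7,2,9](3) P2=[0,6,6,5,0,6](4)
Move 7: P1 pit4 -> P1=[0,0,2,7,0,10](4) P2=[0,6,6,5,0,6](4)
Move 8: P1 pit2 -> P1=[0,0,0,8,0,10](11) P2=[0,0,6,5,0,6](4)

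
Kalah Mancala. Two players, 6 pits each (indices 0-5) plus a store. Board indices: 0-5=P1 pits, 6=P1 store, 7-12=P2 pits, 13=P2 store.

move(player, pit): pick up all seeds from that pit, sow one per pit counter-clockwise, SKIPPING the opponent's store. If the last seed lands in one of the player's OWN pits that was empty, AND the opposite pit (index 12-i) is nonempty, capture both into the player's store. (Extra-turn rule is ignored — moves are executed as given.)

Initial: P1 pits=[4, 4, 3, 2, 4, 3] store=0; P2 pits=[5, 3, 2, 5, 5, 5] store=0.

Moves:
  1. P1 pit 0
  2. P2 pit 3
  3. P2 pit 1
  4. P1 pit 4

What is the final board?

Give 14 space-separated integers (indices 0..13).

Answer: 1 6 4 3 0 4 1 6 1 4 1 7 6 1

Derivation:
Move 1: P1 pit0 -> P1=[0,5,4,3,5,3](0) P2=[5,3,2,5,5,5](0)
Move 2: P2 pit3 -> P1=[1,6,4,3,5,3](0) P2=[5,3,2,0,6,6](1)
Move 3: P2 pit1 -> P1=[1,6,4,3,5,3](0) P2=[5,0,3,1,7,6](1)
Move 4: P1 pit4 -> P1=[1,6,4,3,0,4](1) P2=[6,1,4,1,7,6](1)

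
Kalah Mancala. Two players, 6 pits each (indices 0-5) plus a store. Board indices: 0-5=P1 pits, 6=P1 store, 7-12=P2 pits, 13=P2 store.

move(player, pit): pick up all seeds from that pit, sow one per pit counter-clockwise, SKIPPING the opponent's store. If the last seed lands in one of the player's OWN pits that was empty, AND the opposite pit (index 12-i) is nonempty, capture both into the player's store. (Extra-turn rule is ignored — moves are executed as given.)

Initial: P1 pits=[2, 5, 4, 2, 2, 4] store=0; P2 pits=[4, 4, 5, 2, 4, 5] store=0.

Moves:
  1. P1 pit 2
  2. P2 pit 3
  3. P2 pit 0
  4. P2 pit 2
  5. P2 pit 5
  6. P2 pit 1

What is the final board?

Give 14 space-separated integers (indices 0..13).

Answer: 4 7 1 4 4 6 1 0 0 1 3 8 1 3

Derivation:
Move 1: P1 pit2 -> P1=[2,5,0,3,3,5](1) P2=[4,4,5,2,4,5](0)
Move 2: P2 pit3 -> P1=[2,5,0,3,3,5](1) P2=[4,4,5,0,5,6](0)
Move 3: P2 pit0 -> P1=[2,5,0,3,3,5](1) P2=[0,5,6,1,6,6](0)
Move 4: P2 pit2 -> P1=[3,6,0,3,3,5](1) P2=[0,5,0,2,7,7](1)
Move 5: P2 pit5 -> P1=[4,7,1,4,4,6](1) P2=[0,5,0,2,7,0](2)
Move 6: P2 pit1 -> P1=[4,7,1,4,4,6](1) P2=[0,0,1,3,8,1](3)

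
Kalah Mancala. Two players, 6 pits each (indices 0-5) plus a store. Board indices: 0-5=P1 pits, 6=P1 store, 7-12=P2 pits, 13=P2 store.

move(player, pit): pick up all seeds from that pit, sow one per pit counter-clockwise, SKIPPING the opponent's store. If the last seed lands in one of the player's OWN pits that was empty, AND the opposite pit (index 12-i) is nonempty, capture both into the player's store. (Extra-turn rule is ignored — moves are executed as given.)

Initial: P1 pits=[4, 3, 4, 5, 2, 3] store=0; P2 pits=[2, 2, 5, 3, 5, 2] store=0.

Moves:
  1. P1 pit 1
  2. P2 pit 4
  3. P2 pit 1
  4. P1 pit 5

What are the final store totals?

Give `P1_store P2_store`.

Move 1: P1 pit1 -> P1=[4,0,5,6,3,3](0) P2=[2,2,5,3,5,2](0)
Move 2: P2 pit4 -> P1=[5,1,6,6,3,3](0) P2=[2,2,5,3,0,3](1)
Move 3: P2 pit1 -> P1=[5,1,6,6,3,3](0) P2=[2,0,6,4,0,3](1)
Move 4: P1 pit5 -> P1=[5,1,6,6,3,0](1) P2=[3,1,6,4,0,3](1)

Answer: 1 1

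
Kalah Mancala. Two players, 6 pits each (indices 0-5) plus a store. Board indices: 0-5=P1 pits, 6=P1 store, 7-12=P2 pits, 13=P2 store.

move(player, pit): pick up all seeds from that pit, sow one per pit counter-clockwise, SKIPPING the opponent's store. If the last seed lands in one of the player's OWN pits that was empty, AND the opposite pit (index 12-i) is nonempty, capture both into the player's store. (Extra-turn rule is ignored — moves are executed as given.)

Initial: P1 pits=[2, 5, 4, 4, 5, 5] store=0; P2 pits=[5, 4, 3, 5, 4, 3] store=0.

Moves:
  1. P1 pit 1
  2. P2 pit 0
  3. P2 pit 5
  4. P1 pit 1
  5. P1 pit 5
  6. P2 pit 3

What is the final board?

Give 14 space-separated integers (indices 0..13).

Move 1: P1 pit1 -> P1=[2,0,5,5,6,6](1) P2=[5,4,3,5,4,3](0)
Move 2: P2 pit0 -> P1=[2,0,5,5,6,6](1) P2=[0,5,4,6,5,4](0)
Move 3: P2 pit5 -> P1=[3,1,6,5,6,6](1) P2=[0,5,4,6,5,0](1)
Move 4: P1 pit1 -> P1=[3,0,7,5,6,6](1) P2=[0,5,4,6,5,0](1)
Move 5: P1 pit5 -> P1=[3,0,7,5,6,0](2) P2=[1,6,5,7,6,0](1)
Move 6: P2 pit3 -> P1=[4,1,8,6,6,0](2) P2=[1,6,5,0,7,1](2)

Answer: 4 1 8 6 6 0 2 1 6 5 0 7 1 2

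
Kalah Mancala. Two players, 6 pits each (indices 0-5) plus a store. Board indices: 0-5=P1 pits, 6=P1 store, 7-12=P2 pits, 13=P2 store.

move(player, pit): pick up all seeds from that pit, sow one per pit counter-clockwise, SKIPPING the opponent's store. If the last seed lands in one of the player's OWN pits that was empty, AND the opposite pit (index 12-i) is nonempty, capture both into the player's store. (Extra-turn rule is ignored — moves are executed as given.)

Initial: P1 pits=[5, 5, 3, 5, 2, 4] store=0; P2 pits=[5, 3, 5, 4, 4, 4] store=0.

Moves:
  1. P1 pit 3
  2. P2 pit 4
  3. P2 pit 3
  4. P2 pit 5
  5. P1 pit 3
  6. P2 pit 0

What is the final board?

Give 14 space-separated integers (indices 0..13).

Move 1: P1 pit3 -> P1=[5,5,3,0,3,5](1) P2=[6,4,5,4,4,4](0)
Move 2: P2 pit4 -> P1=[6,6,3,0,3,5](1) P2=[6,4,5,4,0,5](1)
Move 3: P2 pit3 -> P1=[7,6,3,0,3,5](1) P2=[6,4,5,0,1,6](2)
Move 4: P2 pit5 -> P1=[8,7,4,1,4,5](1) P2=[6,4,5,0,1,0](3)
Move 5: P1 pit3 -> P1=[8,7,4,0,5,5](1) P2=[6,4,5,0,1,0](3)
Move 6: P2 pit0 -> P1=[8,7,4,0,5,5](1) P2=[0,5,6,1,2,1](4)

Answer: 8 7 4 0 5 5 1 0 5 6 1 2 1 4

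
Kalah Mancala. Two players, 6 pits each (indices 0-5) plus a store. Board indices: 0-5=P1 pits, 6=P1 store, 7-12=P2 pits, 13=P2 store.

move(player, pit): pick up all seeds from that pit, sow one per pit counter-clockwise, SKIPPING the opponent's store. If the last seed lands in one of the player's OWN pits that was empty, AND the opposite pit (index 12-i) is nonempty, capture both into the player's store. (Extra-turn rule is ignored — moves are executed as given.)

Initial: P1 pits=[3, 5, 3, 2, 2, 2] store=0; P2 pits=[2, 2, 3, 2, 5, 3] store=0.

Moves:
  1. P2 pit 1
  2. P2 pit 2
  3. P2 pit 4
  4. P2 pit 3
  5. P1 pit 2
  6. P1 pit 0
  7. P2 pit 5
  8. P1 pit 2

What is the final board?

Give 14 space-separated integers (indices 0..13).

Answer: 1 8 0 7 6 4 1 2 0 0 0 1 0 4

Derivation:
Move 1: P2 pit1 -> P1=[3,5,3,2,2,2](0) P2=[2,0,4,3,5,3](0)
Move 2: P2 pit2 -> P1=[3,5,3,2,2,2](0) P2=[2,0,0,4,6,4](1)
Move 3: P2 pit4 -> P1=[4,6,4,3,2,2](0) P2=[2,0,0,4,0,5](2)
Move 4: P2 pit3 -> P1=[5,6,4,3,2,2](0) P2=[2,0,0,0,1,6](3)
Move 5: P1 pit2 -> P1=[5,6,0,4,3,3](1) P2=[2,0,0,0,1,6](3)
Move 6: P1 pit0 -> P1=[0,7,1,5,4,4](1) P2=[2,0,0,0,1,6](3)
Move 7: P2 pit5 -> P1=[1,8,2,6,5,4](1) P2=[2,0,0,0,1,0](4)
Move 8: P1 pit2 -> P1=[1,8,0,7,6,4](1) P2=[2,0,0,0,1,0](4)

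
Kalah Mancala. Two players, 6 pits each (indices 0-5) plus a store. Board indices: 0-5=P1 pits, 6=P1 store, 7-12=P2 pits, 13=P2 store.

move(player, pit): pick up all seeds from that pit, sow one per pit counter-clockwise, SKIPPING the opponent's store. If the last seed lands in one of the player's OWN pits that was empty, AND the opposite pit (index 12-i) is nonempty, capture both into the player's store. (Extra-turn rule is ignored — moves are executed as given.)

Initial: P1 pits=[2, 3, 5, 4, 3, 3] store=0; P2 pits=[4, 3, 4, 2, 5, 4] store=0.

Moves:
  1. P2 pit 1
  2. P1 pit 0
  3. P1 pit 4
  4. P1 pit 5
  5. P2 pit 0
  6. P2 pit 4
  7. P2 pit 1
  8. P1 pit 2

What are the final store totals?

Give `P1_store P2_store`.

Move 1: P2 pit1 -> P1=[2,3,5,4,3,3](0) P2=[4,0,5,3,6,4](0)
Move 2: P1 pit0 -> P1=[0,4,6,4,3,3](0) P2=[4,0,5,3,6,4](0)
Move 3: P1 pit4 -> P1=[0,4,6,4,0,4](1) P2=[5,0,5,3,6,4](0)
Move 4: P1 pit5 -> P1=[0,4,6,4,0,0](2) P2=[6,1,6,3,6,4](0)
Move 5: P2 pit0 -> P1=[0,4,6,4,0,0](2) P2=[0,2,7,4,7,5](1)
Move 6: P2 pit4 -> P1=[1,5,7,5,1,0](2) P2=[0,2,7,4,0,6](2)
Move 7: P2 pit1 -> P1=[1,5,7,5,1,0](2) P2=[0,0,8,5,0,6](2)
Move 8: P1 pit2 -> P1=[1,5,0,6,2,1](3) P2=[1,1,9,5,0,6](2)

Answer: 3 2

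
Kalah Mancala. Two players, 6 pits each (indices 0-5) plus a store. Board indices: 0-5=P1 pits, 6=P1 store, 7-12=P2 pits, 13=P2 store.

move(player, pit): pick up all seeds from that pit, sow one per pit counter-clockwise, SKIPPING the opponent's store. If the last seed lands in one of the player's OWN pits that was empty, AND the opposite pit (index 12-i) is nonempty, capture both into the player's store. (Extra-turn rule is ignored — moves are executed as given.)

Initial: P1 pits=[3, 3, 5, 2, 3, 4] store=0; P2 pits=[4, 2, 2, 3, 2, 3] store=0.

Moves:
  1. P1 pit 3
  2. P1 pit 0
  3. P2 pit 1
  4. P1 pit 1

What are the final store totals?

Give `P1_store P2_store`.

Move 1: P1 pit3 -> P1=[3,3,5,0,4,5](0) P2=[4,2,2,3,2,3](0)
Move 2: P1 pit0 -> P1=[0,4,6,0,4,5](3) P2=[4,2,0,3,2,3](0)
Move 3: P2 pit1 -> P1=[0,4,6,0,4,5](3) P2=[4,0,1,4,2,3](0)
Move 4: P1 pit1 -> P1=[0,0,7,1,5,6](3) P2=[4,0,1,4,2,3](0)

Answer: 3 0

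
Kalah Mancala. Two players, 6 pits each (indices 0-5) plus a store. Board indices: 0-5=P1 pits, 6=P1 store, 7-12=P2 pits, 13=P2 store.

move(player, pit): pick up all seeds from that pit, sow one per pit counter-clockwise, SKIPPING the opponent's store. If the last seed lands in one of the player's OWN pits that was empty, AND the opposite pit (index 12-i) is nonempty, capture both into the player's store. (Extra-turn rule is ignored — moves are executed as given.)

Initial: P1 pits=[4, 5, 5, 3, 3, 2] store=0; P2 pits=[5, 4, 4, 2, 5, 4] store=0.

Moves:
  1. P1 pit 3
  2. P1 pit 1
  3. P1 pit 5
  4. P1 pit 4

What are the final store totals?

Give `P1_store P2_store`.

Move 1: P1 pit3 -> P1=[4,5,5,0,4,3](1) P2=[5,4,4,2,5,4](0)
Move 2: P1 pit1 -> P1=[4,0,6,1,5,4](2) P2=[5,4,4,2,5,4](0)
Move 3: P1 pit5 -> P1=[4,0,6,1,5,0](3) P2=[6,5,5,2,5,4](0)
Move 4: P1 pit4 -> P1=[4,0,6,1,0,1](4) P2=[7,6,6,2,5,4](0)

Answer: 4 0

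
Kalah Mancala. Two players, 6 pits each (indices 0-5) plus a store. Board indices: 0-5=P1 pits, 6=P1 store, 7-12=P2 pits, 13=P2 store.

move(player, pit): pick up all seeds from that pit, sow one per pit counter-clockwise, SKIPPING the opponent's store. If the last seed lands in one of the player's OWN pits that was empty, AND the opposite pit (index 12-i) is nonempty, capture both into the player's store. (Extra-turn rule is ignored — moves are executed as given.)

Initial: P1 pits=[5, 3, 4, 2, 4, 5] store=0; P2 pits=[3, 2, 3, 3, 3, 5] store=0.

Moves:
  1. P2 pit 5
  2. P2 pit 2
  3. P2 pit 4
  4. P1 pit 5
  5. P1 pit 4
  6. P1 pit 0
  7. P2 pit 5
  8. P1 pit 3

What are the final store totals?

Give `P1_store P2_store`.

Answer: 3 10

Derivation:
Move 1: P2 pit5 -> P1=[6,4,5,3,4,5](0) P2=[3,2,3,3,3,0](1)
Move 2: P2 pit2 -> P1=[0,4,5,3,4,5](0) P2=[3,2,0,4,4,0](8)
Move 3: P2 pit4 -> P1=[1,5,5,3,4,5](0) P2=[3,2,0,4,0,1](9)
Move 4: P1 pit5 -> P1=[1,5,5,3,4,0](1) P2=[4,3,1,5,0,1](9)
Move 5: P1 pit4 -> P1=[1,5,5,3,0,1](2) P2=[5,4,1,5,0,1](9)
Move 6: P1 pit0 -> P1=[0,6,5,3,0,1](2) P2=[5,4,1,5,0,1](9)
Move 7: P2 pit5 -> P1=[0,6,5,3,0,1](2) P2=[5,4,1,5,0,0](10)
Move 8: P1 pit3 -> P1=[0,6,5,0,1,2](3) P2=[5,4,1,5,0,0](10)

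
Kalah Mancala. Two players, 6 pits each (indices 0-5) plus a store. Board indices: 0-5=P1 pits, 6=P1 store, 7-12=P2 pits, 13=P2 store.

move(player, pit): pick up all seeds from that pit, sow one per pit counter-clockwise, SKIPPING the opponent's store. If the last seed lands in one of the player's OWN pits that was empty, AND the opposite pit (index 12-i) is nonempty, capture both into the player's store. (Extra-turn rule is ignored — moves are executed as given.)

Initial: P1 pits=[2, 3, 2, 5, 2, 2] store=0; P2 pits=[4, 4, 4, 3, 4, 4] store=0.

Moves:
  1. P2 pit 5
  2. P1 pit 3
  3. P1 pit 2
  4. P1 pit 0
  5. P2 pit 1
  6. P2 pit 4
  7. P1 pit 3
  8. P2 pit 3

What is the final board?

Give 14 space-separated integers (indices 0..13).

Answer: 2 6 2 0 5 5 1 5 0 5 0 1 3 4

Derivation:
Move 1: P2 pit5 -> P1=[3,4,3,5,2,2](0) P2=[4,4,4,3,4,0](1)
Move 2: P1 pit3 -> P1=[3,4,3,0,3,3](1) P2=[5,5,4,3,4,0](1)
Move 3: P1 pit2 -> P1=[3,4,0,1,4,4](1) P2=[5,5,4,3,4,0](1)
Move 4: P1 pit0 -> P1=[0,5,1,2,4,4](1) P2=[5,5,4,3,4,0](1)
Move 5: P2 pit1 -> P1=[0,5,1,2,4,4](1) P2=[5,0,5,4,5,1](2)
Move 6: P2 pit4 -> P1=[1,6,2,2,4,4](1) P2=[5,0,5,4,0,2](3)
Move 7: P1 pit3 -> P1=[1,6,2,0,5,5](1) P2=[5,0,5,4,0,2](3)
Move 8: P2 pit3 -> P1=[2,6,2,0,5,5](1) P2=[5,0,5,0,1,3](4)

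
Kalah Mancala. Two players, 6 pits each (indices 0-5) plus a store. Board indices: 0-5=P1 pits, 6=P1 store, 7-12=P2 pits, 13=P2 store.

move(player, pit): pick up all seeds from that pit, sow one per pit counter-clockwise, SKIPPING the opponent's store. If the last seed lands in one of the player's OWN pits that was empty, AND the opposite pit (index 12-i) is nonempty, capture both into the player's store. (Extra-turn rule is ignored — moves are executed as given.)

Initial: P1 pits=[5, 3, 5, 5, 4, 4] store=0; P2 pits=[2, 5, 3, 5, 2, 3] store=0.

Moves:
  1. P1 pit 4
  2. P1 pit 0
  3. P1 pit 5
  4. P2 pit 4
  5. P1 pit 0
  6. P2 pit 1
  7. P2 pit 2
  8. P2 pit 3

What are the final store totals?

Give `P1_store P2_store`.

Answer: 2 4

Derivation:
Move 1: P1 pit4 -> P1=[5,3,5,5,0,5](1) P2=[3,6,3,5,2,3](0)
Move 2: P1 pit0 -> P1=[0,4,6,6,1,6](1) P2=[3,6,3,5,2,3](0)
Move 3: P1 pit5 -> P1=[0,4,6,6,1,0](2) P2=[4,7,4,6,3,3](0)
Move 4: P2 pit4 -> P1=[1,4,6,6,1,0](2) P2=[4,7,4,6,0,4](1)
Move 5: P1 pit0 -> P1=[0,5,6,6,1,0](2) P2=[4,7,4,6,0,4](1)
Move 6: P2 pit1 -> P1=[1,6,6,6,1,0](2) P2=[4,0,5,7,1,5](2)
Move 7: P2 pit2 -> P1=[2,6,6,6,1,0](2) P2=[4,0,0,8,2,6](3)
Move 8: P2 pit3 -> P1=[3,7,7,7,2,0](2) P2=[4,0,0,0,3,7](4)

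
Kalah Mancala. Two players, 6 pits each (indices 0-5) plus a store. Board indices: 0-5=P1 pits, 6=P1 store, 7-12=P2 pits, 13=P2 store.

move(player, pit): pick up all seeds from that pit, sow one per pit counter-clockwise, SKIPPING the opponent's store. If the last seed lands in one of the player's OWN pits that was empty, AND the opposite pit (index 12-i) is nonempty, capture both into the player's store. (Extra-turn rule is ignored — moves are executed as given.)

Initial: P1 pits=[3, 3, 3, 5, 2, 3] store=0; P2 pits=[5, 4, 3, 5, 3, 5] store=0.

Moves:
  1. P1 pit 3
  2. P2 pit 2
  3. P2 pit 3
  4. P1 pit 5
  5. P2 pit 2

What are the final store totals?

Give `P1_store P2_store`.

Answer: 2 6

Derivation:
Move 1: P1 pit3 -> P1=[3,3,3,0,3,4](1) P2=[6,5,3,5,3,5](0)
Move 2: P2 pit2 -> P1=[3,3,3,0,3,4](1) P2=[6,5,0,6,4,6](0)
Move 3: P2 pit3 -> P1=[4,4,4,0,3,4](1) P2=[6,5,0,0,5,7](1)
Move 4: P1 pit5 -> P1=[4,4,4,0,3,0](2) P2=[7,6,1,0,5,7](1)
Move 5: P2 pit2 -> P1=[4,4,0,0,3,0](2) P2=[7,6,0,0,5,7](6)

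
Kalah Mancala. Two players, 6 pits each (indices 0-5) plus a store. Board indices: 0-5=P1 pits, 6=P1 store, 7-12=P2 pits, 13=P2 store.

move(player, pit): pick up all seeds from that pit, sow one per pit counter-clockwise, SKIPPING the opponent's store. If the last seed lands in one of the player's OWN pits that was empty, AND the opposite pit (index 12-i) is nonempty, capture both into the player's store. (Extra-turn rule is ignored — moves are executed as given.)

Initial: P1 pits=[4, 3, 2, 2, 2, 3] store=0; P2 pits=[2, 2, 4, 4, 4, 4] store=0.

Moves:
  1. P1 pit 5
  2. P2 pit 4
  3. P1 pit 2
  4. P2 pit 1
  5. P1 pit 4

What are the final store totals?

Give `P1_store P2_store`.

Answer: 2 6

Derivation:
Move 1: P1 pit5 -> P1=[4,3,2,2,2,0](1) P2=[3,3,4,4,4,4](0)
Move 2: P2 pit4 -> P1=[5,4,2,2,2,0](1) P2=[3,3,4,4,0,5](1)
Move 3: P1 pit2 -> P1=[5,4,0,3,3,0](1) P2=[3,3,4,4,0,5](1)
Move 4: P2 pit1 -> P1=[5,0,0,3,3,0](1) P2=[3,0,5,5,0,5](6)
Move 5: P1 pit4 -> P1=[5,0,0,3,0,1](2) P2=[4,0,5,5,0,5](6)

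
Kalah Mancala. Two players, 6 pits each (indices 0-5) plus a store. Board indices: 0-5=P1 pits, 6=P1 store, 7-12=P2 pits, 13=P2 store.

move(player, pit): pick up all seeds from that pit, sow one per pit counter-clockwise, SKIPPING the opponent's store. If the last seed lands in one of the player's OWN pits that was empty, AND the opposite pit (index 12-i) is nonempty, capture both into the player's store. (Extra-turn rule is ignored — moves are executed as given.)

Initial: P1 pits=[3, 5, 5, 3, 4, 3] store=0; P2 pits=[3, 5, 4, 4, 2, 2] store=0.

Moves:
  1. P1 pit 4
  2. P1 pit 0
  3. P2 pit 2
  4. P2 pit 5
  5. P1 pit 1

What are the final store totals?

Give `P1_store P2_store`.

Answer: 2 2

Derivation:
Move 1: P1 pit4 -> P1=[3,5,5,3,0,4](1) P2=[4,6,4,4,2,2](0)
Move 2: P1 pit0 -> P1=[0,6,6,4,0,4](1) P2=[4,6,4,4,2,2](0)
Move 3: P2 pit2 -> P1=[0,6,6,4,0,4](1) P2=[4,6,0,5,3,3](1)
Move 4: P2 pit5 -> P1=[1,7,6,4,0,4](1) P2=[4,6,0,5,3,0](2)
Move 5: P1 pit1 -> P1=[1,0,7,5,1,5](2) P2=[5,7,0,5,3,0](2)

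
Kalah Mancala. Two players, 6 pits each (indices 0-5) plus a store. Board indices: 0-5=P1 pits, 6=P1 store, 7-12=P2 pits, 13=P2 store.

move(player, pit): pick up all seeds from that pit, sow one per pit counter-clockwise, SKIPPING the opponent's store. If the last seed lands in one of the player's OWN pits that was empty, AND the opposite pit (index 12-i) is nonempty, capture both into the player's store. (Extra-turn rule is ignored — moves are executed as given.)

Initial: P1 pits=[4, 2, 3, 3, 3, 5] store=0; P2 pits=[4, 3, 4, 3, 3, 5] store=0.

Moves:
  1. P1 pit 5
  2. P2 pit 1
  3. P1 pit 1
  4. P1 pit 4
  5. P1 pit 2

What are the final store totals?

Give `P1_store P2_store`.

Move 1: P1 pit5 -> P1=[4,2,3,3,3,0](1) P2=[5,4,5,4,3,5](0)
Move 2: P2 pit1 -> P1=[4,2,3,3,3,0](1) P2=[5,0,6,5,4,6](0)
Move 3: P1 pit1 -> P1=[4,0,4,4,3,0](1) P2=[5,0,6,5,4,6](0)
Move 4: P1 pit4 -> P1=[4,0,4,4,0,1](2) P2=[6,0,6,5,4,6](0)
Move 5: P1 pit2 -> P1=[4,0,0,5,1,2](3) P2=[6,0,6,5,4,6](0)

Answer: 3 0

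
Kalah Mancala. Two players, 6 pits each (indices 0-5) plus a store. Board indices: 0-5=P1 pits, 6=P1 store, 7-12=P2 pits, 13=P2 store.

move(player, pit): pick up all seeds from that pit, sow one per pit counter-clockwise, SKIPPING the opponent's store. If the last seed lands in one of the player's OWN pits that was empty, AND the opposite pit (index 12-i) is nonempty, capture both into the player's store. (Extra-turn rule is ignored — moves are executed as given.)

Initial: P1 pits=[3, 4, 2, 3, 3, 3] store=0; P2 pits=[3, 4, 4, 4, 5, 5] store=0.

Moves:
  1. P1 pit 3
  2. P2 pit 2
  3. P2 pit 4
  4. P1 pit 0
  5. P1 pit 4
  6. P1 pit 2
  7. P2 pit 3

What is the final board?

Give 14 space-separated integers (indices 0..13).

Move 1: P1 pit3 -> P1=[3,4,2,0,4,4](1) P2=[3,4,4,4,5,5](0)
Move 2: P2 pit2 -> P1=[3,4,2,0,4,4](1) P2=[3,4,0,5,6,6](1)
Move 3: P2 pit4 -> P1=[4,5,3,1,4,4](1) P2=[3,4,0,5,0,7](2)
Move 4: P1 pit0 -> P1=[0,6,4,2,5,4](1) P2=[3,4,0,5,0,7](2)
Move 5: P1 pit4 -> P1=[0,6,4,2,0,5](2) P2=[4,5,1,5,0,7](2)
Move 6: P1 pit2 -> P1=[0,6,0,3,1,6](3) P2=[4,5,1,5,0,7](2)
Move 7: P2 pit3 -> P1=[1,7,0,3,1,6](3) P2=[4,5,1,0,1,8](3)

Answer: 1 7 0 3 1 6 3 4 5 1 0 1 8 3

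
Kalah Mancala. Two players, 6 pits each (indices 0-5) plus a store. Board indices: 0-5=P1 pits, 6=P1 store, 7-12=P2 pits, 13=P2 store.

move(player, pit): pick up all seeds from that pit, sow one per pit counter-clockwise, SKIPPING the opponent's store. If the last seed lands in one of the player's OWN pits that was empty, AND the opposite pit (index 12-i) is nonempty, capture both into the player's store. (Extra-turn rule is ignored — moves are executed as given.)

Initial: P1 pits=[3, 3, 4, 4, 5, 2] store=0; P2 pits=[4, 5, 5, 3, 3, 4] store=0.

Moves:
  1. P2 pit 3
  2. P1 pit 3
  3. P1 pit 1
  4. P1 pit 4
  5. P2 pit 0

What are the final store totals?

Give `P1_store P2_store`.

Move 1: P2 pit3 -> P1=[3,3,4,4,5,2](0) P2=[4,5,5,0,4,5](1)
Move 2: P1 pit3 -> P1=[3,3,4,0,6,3](1) P2=[5,5,5,0,4,5](1)
Move 3: P1 pit1 -> P1=[3,0,5,1,7,3](1) P2=[5,5,5,0,4,5](1)
Move 4: P1 pit4 -> P1=[3,0,5,1,0,4](2) P2=[6,6,6,1,5,5](1)
Move 5: P2 pit0 -> P1=[3,0,5,1,0,4](2) P2=[0,7,7,2,6,6](2)

Answer: 2 2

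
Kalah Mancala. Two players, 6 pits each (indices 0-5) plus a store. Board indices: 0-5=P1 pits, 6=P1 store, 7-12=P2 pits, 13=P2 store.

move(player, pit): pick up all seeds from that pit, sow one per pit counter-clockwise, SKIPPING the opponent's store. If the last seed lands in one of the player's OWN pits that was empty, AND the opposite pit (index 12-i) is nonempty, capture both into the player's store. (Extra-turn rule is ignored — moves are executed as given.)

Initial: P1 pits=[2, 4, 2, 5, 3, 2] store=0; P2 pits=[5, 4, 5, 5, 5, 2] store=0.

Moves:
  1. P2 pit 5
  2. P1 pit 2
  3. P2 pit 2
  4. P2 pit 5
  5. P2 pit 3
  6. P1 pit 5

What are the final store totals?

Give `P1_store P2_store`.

Answer: 1 4

Derivation:
Move 1: P2 pit5 -> P1=[3,4,2,5,3,2](0) P2=[5,4,5,5,5,0](1)
Move 2: P1 pit2 -> P1=[3,4,0,6,4,2](0) P2=[5,4,5,5,5,0](1)
Move 3: P2 pit2 -> P1=[4,4,0,6,4,2](0) P2=[5,4,0,6,6,1](2)
Move 4: P2 pit5 -> P1=[4,4,0,6,4,2](0) P2=[5,4,0,6,6,0](3)
Move 5: P2 pit3 -> P1=[5,5,1,6,4,2](0) P2=[5,4,0,0,7,1](4)
Move 6: P1 pit5 -> P1=[5,5,1,6,4,0](1) P2=[6,4,0,0,7,1](4)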